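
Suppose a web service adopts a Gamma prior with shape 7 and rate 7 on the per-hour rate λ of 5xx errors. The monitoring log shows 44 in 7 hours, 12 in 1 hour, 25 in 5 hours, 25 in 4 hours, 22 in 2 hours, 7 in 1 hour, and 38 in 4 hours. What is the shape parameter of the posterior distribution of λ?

180

Total count: 44 + 12 + 25 + 25 + 22 + 7 + 38 = 173.
Total exposure: 7 + 1 + 5 + 4 + 2 + 1 + 4 = 24 hours.
Gamma(α, β) with Poisson data over total exposure Σt gives posterior Gamma(α+Σx, β+Σt) = Gamma(180, 31).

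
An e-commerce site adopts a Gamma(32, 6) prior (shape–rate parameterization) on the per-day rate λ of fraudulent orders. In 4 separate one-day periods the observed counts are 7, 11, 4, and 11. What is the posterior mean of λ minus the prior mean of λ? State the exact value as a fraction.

Total count: 7 + 11 + 4 + 11 = 33.
Total exposure: 4 days.
Conjugate update: add total count to the shape and total exposure to the rate, giving Gamma(65, 10).
Posterior mean = 65/10 = 13/2; prior mean = 32/6 = 16/3. Difference = 13/2 − 16/3 = 7/6.

7/6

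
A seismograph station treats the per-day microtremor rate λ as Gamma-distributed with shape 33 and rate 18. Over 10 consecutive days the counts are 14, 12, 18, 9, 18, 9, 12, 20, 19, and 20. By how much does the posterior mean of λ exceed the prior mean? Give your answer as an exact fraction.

Total count: 14 + 12 + 18 + 9 + 18 + 9 + 12 + 20 + 19 + 20 = 151.
Total exposure: 10 days.
Posterior: α' = 33 + 151 = 184, β' = 18 + 10 = 28.
Posterior mean = 184/28 = 46/7; prior mean = 33/18 = 11/6. Difference = 46/7 − 11/6 = 199/42.

199/42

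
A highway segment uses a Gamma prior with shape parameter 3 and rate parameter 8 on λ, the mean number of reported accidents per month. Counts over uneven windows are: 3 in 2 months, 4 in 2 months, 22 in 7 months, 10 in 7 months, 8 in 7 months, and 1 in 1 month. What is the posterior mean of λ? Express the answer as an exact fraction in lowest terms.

Total count: 3 + 4 + 22 + 10 + 8 + 1 = 48.
Total exposure: 2 + 2 + 7 + 7 + 7 + 1 = 26 months.
Posterior: α' = 3 + 48 = 51, β' = 8 + 26 = 34.
Posterior mean = α'/β' = 51/34 = 3/2.

3/2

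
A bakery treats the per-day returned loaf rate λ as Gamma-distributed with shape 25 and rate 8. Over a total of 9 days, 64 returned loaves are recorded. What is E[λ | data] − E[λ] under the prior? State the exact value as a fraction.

287/136

Total count 64 over total exposure 9 days.
Conjugate update: add total count to the shape and total exposure to the rate, giving Gamma(89, 17).
Posterior mean = 89/17 = 89/17; prior mean = 25/8 = 25/8. Difference = 89/17 − 25/8 = 287/136.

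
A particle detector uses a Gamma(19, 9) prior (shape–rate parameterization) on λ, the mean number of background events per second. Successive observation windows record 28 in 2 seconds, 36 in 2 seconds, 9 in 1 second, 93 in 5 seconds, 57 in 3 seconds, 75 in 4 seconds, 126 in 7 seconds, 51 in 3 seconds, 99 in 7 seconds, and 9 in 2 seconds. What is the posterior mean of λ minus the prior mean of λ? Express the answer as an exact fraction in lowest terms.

169/15

Total count: 28 + 36 + 9 + 93 + 57 + 75 + 126 + 51 + 99 + 9 = 583.
Total exposure: 2 + 2 + 1 + 5 + 3 + 4 + 7 + 3 + 7 + 2 = 36 seconds.
Conjugate update: add total count to the shape and total exposure to the rate, giving Gamma(602, 45).
Posterior mean = 602/45 = 602/45; prior mean = 19/9 = 19/9. Difference = 602/45 − 19/9 = 169/15.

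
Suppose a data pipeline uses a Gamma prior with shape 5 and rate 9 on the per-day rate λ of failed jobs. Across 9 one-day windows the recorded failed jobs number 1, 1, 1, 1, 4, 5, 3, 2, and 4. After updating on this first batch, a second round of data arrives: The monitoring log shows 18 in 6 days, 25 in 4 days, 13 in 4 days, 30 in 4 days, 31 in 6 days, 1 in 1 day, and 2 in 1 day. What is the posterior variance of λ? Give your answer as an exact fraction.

147/1936

Total count: 1 + 1 + 1 + 1 + 4 + 5 + 3 + 2 + 4 = 22.
Total exposure: 9 days.
After the first batch: Gamma(5 + 22, 9 + 9) = Gamma(27, 18).
Total count: 18 + 25 + 13 + 30 + 31 + 1 + 2 = 120.
Total exposure: 6 + 4 + 4 + 4 + 6 + 1 + 1 = 26 days.
After the second batch: Gamma(27 + 120, 18 + 26) = Gamma(147, 44).
Posterior variance = α'/β'² = 147/1936.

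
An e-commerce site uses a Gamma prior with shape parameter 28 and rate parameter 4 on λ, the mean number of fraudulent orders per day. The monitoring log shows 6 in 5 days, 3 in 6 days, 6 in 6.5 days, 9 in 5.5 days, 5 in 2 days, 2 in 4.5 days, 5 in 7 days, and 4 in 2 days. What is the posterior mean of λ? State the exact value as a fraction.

Total count: 6 + 3 + 6 + 9 + 5 + 2 + 5 + 4 = 40.
Total exposure: 5 + 6 + 6.5 + 5.5 + 2 + 4.5 + 7 + 2 = 38.5 days.
The Gamma prior is conjugate for the Poisson rate, so λ | data ~ Gamma(28+40, 4+38.5) = Gamma(68, 85/2).
Posterior mean = α'/β' = 68/(85/2) = 8/5.

8/5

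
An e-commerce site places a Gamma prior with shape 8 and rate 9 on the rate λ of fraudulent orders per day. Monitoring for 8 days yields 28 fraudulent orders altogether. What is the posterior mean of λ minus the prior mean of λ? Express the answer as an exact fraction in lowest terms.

188/153

Total count 28 over total exposure 8 days.
Posterior: α' = 8 + 28 = 36, β' = 9 + 8 = 17.
Posterior mean = 36/17 = 36/17; prior mean = 8/9 = 8/9. Difference = 36/17 − 8/9 = 188/153.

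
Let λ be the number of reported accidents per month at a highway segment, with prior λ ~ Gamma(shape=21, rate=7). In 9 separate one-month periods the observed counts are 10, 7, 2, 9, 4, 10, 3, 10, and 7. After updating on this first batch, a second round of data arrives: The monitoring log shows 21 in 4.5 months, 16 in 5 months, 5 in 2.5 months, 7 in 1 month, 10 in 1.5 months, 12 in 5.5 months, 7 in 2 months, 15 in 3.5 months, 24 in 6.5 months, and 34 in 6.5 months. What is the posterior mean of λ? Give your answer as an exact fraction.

Total count: 10 + 7 + 2 + 9 + 4 + 10 + 3 + 10 + 7 = 62.
Total exposure: 9 months.
After the first batch: Gamma(21 + 62, 7 + 9) = Gamma(83, 16).
Total count: 21 + 16 + 5 + 7 + 10 + 12 + 7 + 15 + 24 + 34 = 151.
Total exposure: 4.5 + 5 + 2.5 + 1 + 1.5 + 5.5 + 2 + 3.5 + 6.5 + 6.5 = 38.5 months.
After the second batch: Gamma(83 + 151, 16 + 38.5) = Gamma(234, 109/2).
Posterior mean = α'/β' = 234/(109/2) = 468/109.

468/109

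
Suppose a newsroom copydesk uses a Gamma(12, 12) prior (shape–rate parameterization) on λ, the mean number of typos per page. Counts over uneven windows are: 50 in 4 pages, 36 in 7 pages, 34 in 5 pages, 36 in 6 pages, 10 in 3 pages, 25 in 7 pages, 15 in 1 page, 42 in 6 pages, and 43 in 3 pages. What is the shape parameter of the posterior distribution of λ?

Total count: 50 + 36 + 34 + 36 + 10 + 25 + 15 + 42 + 43 = 291.
Total exposure: 4 + 7 + 5 + 6 + 3 + 7 + 1 + 6 + 3 = 42 pages.
The Gamma prior is conjugate for the Poisson rate, so λ | data ~ Gamma(12+291, 12+42) = Gamma(303, 54).

303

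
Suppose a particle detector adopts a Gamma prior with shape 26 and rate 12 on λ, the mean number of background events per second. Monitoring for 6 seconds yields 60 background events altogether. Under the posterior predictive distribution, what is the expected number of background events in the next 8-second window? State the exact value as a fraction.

344/9

Total count 60 over total exposure 6 seconds.
The Gamma prior is conjugate for the Poisson rate, so λ | data ~ Gamma(26+60, 12+6) = Gamma(86, 18).
Predictive mean over an 8-second window = T·E[λ|data] = 8·86/18 = 344/9.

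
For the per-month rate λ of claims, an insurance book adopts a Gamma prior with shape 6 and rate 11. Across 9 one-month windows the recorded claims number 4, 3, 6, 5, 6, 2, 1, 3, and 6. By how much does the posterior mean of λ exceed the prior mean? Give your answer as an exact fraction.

Total count: 4 + 3 + 6 + 5 + 6 + 2 + 1 + 3 + 6 = 36.
Total exposure: 9 months.
Gamma(α, β) with Poisson data over total exposure Σt gives posterior Gamma(α+Σx, β+Σt) = Gamma(42, 20).
Posterior mean = 42/20 = 21/10; prior mean = 6/11 = 6/11. Difference = 21/10 − 6/11 = 171/110.

171/110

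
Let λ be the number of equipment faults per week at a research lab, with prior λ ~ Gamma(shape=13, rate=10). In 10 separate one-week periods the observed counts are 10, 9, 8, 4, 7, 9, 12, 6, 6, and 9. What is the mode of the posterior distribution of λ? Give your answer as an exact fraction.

23/5

Total count: 10 + 9 + 8 + 4 + 7 + 9 + 12 + 6 + 6 + 9 = 80.
Total exposure: 10 weeks.
Conjugate update: add total count to the shape and total exposure to the rate, giving Gamma(93, 20).
Posterior mode = (α'−1)/β' = 92/20 = 23/5.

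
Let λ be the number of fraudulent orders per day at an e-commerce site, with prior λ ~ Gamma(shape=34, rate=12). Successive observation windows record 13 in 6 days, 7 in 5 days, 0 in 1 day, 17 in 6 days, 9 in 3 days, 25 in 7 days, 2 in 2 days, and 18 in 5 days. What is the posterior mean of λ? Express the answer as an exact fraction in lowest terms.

Total count: 13 + 7 + 0 + 17 + 9 + 25 + 2 + 18 = 91.
Total exposure: 6 + 5 + 1 + 6 + 3 + 7 + 2 + 5 = 35 days.
By Gamma–Poisson conjugacy, the posterior is Gamma(α + Σx, β + Σt) = Gamma(34 + 91, 12 + 35) = Gamma(125, 47).
Posterior mean = α'/β' = 125/47.

125/47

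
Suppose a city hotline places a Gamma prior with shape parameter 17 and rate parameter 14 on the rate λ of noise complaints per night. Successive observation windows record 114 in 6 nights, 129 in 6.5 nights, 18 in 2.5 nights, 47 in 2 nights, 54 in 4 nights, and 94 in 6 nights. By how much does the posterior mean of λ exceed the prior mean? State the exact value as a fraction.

Total count: 114 + 129 + 18 + 47 + 54 + 94 = 456.
Total exposure: 6 + 6.5 + 2.5 + 2 + 4 + 6 = 27 nights.
Posterior: α' = 17 + 456 = 473, β' = 14 + 27 = 41.
Posterior mean = 473/41 = 473/41; prior mean = 17/14 = 17/14. Difference = 473/41 − 17/14 = 5925/574.

5925/574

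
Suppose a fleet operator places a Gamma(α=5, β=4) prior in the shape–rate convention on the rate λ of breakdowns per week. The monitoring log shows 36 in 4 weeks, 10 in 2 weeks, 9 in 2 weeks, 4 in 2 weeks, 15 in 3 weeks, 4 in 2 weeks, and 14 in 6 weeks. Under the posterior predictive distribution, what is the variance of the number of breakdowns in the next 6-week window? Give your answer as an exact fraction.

18042/625

Total count: 36 + 10 + 9 + 4 + 15 + 4 + 14 = 92.
Total exposure: 4 + 2 + 2 + 2 + 3 + 2 + 6 = 21 weeks.
Conjugate update: add total count to the shape and total exposure to the rate, giving Gamma(97, 25).
The posterior predictive for a window of length T is Negative Binomial with variance T·α'·(β'+T)/β'² = 6·97·31/625 = 18042/625.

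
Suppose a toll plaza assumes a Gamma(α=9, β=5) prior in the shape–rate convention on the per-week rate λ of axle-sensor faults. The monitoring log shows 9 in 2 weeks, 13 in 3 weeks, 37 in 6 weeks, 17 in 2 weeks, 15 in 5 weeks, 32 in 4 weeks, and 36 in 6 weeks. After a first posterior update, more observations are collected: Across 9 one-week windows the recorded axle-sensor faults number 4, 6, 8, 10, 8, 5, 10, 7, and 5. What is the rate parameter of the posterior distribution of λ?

Total count: 9 + 13 + 37 + 17 + 15 + 32 + 36 = 159.
Total exposure: 2 + 3 + 6 + 2 + 5 + 4 + 6 = 28 weeks.
After the first batch: Gamma(9 + 159, 5 + 28) = Gamma(168, 33).
Total count: 4 + 6 + 8 + 10 + 8 + 5 + 10 + 7 + 5 = 63.
Total exposure: 9 weeks.
After the second batch: Gamma(168 + 63, 33 + 9) = Gamma(231, 42).

42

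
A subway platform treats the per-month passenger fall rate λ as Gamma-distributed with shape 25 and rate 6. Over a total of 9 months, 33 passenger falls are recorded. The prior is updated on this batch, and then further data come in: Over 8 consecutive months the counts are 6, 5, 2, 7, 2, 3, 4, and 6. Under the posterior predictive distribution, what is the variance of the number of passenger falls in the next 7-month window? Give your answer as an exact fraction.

Total count 33 over total exposure 9 months.
After the first batch: Gamma(25 + 33, 6 + 9) = Gamma(58, 15).
Total count: 6 + 5 + 2 + 7 + 2 + 3 + 4 + 6 = 35.
Total exposure: 8 months.
After the second batch: Gamma(58 + 35, 15 + 8) = Gamma(93, 23).
The posterior predictive for a window of length T is Negative Binomial with variance T·α'·(β'+T)/β'² = 7·93·30/529 = 19530/529.

19530/529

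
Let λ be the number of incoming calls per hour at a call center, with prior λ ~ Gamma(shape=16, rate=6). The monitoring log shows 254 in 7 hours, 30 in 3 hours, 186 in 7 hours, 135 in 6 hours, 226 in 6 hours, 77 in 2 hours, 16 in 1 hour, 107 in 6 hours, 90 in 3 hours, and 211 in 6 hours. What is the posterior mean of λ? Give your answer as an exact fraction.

Total count: 254 + 30 + 186 + 135 + 226 + 77 + 16 + 107 + 90 + 211 = 1332.
Total exposure: 7 + 3 + 7 + 6 + 6 + 2 + 1 + 6 + 3 + 6 = 47 hours.
The Gamma prior is conjugate for the Poisson rate, so λ | data ~ Gamma(16+1332, 6+47) = Gamma(1348, 53).
Posterior mean = α'/β' = 1348/53.

1348/53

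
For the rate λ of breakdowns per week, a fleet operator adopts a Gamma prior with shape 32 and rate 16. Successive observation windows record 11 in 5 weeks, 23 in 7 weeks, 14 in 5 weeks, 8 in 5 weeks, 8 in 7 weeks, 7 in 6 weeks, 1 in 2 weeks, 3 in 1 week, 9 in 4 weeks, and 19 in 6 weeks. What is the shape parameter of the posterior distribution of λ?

Total count: 11 + 23 + 14 + 8 + 8 + 7 + 1 + 3 + 9 + 19 = 103.
Total exposure: 5 + 7 + 5 + 5 + 7 + 6 + 2 + 1 + 4 + 6 = 48 weeks.
Posterior: α' = 32 + 103 = 135, β' = 16 + 48 = 64.

135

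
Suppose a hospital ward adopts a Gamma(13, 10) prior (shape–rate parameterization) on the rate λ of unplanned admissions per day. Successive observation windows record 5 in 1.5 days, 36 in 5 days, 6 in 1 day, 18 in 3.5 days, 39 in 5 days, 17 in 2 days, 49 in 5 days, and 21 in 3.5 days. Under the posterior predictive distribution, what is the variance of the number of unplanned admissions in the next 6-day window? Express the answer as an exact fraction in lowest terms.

Total count: 5 + 36 + 6 + 18 + 39 + 17 + 49 + 21 = 191.
Total exposure: 1.5 + 5 + 1 + 3.5 + 5 + 2 + 5 + 3.5 = 26.5 days.
Gamma(α, β) with Poisson data over total exposure Σt gives posterior Gamma(α+Σx, β+Σt) = Gamma(204, 73/2).
The posterior predictive for a window of length T is Negative Binomial with variance T·α'·(β'+T)/β'² = 6·204·(85/2)/(5329/4) = 208080/5329.

208080/5329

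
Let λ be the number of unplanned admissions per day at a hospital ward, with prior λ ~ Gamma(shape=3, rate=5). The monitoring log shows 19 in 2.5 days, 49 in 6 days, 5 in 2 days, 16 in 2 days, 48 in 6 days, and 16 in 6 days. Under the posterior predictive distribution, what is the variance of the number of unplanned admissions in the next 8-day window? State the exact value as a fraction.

Total count: 19 + 49 + 5 + 16 + 48 + 16 = 153.
Total exposure: 2.5 + 6 + 2 + 2 + 6 + 6 = 24.5 days.
Conjugate update: add total count to the shape and total exposure to the rate, giving Gamma(156, 59/2).
The posterior predictive for a window of length T is Negative Binomial with variance T·α'·(β'+T)/β'² = 8·156·(75/2)/(3481/4) = 187200/3481.

187200/3481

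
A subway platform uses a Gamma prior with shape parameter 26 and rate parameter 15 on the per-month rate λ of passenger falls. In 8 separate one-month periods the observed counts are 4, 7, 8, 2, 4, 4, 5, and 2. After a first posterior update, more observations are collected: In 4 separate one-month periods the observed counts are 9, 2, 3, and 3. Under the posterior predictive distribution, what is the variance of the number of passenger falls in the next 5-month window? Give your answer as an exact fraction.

12640/729

Total count: 4 + 7 + 8 + 2 + 4 + 4 + 5 + 2 = 36.
Total exposure: 8 months.
After the first batch: Gamma(26 + 36, 15 + 8) = Gamma(62, 23).
Total count: 9 + 2 + 3 + 3 = 17.
Total exposure: 4 months.
After the second batch: Gamma(62 + 17, 23 + 4) = Gamma(79, 27).
The posterior predictive for a window of length T is Negative Binomial with variance T·α'·(β'+T)/β'² = 5·79·32/729 = 12640/729.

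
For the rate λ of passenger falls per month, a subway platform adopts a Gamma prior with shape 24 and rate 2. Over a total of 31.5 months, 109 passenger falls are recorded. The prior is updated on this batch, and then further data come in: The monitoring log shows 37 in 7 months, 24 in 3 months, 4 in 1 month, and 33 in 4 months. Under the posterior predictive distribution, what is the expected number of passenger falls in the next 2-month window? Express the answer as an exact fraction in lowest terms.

Total count 109 over total exposure 31.5 months.
After the first batch: Gamma(24 + 109, 2 + 31.5) = Gamma(133, 67/2).
Total count: 37 + 24 + 4 + 33 = 98.
Total exposure: 7 + 3 + 1 + 4 = 15 months.
After the second batch: Gamma(133 + 98, 67/2 + 15) = Gamma(231, 97/2).
Predictive mean over a 2-month window = T·E[λ|data] = 2·231/(97/2) = 924/97.

924/97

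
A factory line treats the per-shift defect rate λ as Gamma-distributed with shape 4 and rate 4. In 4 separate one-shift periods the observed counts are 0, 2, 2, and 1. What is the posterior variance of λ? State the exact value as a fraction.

Total count: 0 + 2 + 2 + 1 = 5.
Total exposure: 4 shifts.
The Gamma prior is conjugate for the Poisson rate, so λ | data ~ Gamma(4+5, 4+4) = Gamma(9, 8).
Posterior variance = α'/β'² = 9/64.

9/64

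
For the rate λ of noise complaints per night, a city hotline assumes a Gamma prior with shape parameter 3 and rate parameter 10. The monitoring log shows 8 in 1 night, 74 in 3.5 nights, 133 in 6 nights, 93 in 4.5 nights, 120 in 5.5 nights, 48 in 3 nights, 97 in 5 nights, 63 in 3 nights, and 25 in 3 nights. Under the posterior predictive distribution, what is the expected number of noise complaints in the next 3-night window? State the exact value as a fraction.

3984/89

Total count: 8 + 74 + 133 + 93 + 120 + 48 + 97 + 63 + 25 = 661.
Total exposure: 1 + 3.5 + 6 + 4.5 + 5.5 + 3 + 5 + 3 + 3 = 34.5 nights.
Posterior: α' = 3 + 661 = 664, β' = 10 + 34.5 = 89/2.
Predictive mean over a 3-night window = T·E[λ|data] = 3·664/(89/2) = 3984/89.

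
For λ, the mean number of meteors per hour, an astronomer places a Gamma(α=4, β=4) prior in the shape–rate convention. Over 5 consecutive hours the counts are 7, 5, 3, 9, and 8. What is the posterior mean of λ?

Total count: 7 + 5 + 3 + 9 + 8 = 32.
Total exposure: 5 hours.
The Gamma prior is conjugate for the Poisson rate, so λ | data ~ Gamma(4+32, 4+5) = Gamma(36, 9).
Posterior mean = α'/β' = 36/9 = 4.

4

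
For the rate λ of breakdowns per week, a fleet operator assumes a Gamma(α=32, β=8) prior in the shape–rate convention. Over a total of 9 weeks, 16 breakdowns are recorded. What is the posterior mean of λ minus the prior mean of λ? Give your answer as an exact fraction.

Total count 16 over total exposure 9 weeks.
Posterior: α' = 32 + 16 = 48, β' = 8 + 9 = 17.
Posterior mean = 48/17 = 48/17; prior mean = 32/8 = 4. Difference = 48/17 − 4 = -20/17.

-20/17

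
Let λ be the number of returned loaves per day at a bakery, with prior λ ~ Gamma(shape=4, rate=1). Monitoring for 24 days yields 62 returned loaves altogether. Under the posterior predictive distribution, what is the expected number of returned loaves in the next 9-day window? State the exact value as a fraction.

594/25

Total count 62 over total exposure 24 days.
Conjugate update: add total count to the shape and total exposure to the rate, giving Gamma(66, 25).
Predictive mean over a 9-day window = T·E[λ|data] = 9·66/25 = 594/25.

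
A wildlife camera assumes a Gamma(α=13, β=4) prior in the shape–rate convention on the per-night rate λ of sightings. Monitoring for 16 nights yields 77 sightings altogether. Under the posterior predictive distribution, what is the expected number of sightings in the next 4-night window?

18

Total count 77 over total exposure 16 nights.
Conjugate update: add total count to the shape and total exposure to the rate, giving Gamma(90, 20).
Predictive mean over a 4-night window = T·E[λ|data] = 4·90/20 = 18.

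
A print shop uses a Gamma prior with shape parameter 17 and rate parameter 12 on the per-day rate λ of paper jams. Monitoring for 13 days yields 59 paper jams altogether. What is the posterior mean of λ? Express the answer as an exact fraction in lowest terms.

Total count 59 over total exposure 13 days.
Gamma(α, β) with Poisson data over total exposure Σt gives posterior Gamma(α+Σx, β+Σt) = Gamma(76, 25).
Posterior mean = α'/β' = 76/25.

76/25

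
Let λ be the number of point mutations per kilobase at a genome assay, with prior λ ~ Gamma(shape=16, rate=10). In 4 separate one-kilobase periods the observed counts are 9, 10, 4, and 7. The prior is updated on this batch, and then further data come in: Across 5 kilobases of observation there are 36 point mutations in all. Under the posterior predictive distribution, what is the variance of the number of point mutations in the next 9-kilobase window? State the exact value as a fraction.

20664/361

Total count: 9 + 10 + 4 + 7 = 30.
Total exposure: 4 kilobases.
After the first batch: Gamma(16 + 30, 10 + 4) = Gamma(46, 14).
Total count 36 over total exposure 5 kilobases.
After the second batch: Gamma(46 + 36, 14 + 5) = Gamma(82, 19).
The posterior predictive for a window of length T is Negative Binomial with variance T·α'·(β'+T)/β'² = 9·82·28/361 = 20664/361.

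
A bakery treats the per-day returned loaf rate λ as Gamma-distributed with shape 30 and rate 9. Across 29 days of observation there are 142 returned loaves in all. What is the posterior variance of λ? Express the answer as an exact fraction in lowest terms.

43/361

Total count 142 over total exposure 29 days.
The Gamma prior is conjugate for the Poisson rate, so λ | data ~ Gamma(30+142, 9+29) = Gamma(172, 38).
Posterior variance = α'/β'² = 172/1444 = 43/361.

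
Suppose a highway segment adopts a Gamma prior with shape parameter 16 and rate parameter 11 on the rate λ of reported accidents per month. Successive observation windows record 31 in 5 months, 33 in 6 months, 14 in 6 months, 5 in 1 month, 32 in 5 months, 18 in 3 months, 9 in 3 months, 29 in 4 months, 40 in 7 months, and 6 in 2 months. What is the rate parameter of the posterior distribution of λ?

Total count: 31 + 33 + 14 + 5 + 32 + 18 + 9 + 29 + 40 + 6 = 217.
Total exposure: 5 + 6 + 6 + 1 + 5 + 3 + 3 + 4 + 7 + 2 = 42 months.
The Gamma prior is conjugate for the Poisson rate, so λ | data ~ Gamma(16+217, 11+42) = Gamma(233, 53).

53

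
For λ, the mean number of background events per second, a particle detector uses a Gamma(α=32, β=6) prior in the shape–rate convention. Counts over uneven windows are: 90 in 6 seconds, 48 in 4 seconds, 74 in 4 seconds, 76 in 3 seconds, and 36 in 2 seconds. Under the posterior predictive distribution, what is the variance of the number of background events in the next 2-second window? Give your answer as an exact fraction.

Total count: 90 + 48 + 74 + 76 + 36 = 324.
Total exposure: 6 + 4 + 4 + 3 + 2 = 19 seconds.
The Gamma prior is conjugate for the Poisson rate, so λ | data ~ Gamma(32+324, 6+19) = Gamma(356, 25).
The posterior predictive for a window of length T is Negative Binomial with variance T·α'·(β'+T)/β'² = 2·356·27/625 = 19224/625.

19224/625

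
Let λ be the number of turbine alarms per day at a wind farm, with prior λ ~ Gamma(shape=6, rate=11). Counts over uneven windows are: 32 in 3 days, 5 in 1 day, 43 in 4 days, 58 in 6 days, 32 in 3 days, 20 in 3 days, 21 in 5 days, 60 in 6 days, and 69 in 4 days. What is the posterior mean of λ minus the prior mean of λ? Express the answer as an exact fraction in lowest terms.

1765/253

Total count: 32 + 5 + 43 + 58 + 32 + 20 + 21 + 60 + 69 = 340.
Total exposure: 3 + 1 + 4 + 6 + 3 + 3 + 5 + 6 + 4 = 35 days.
Posterior: α' = 6 + 340 = 346, β' = 11 + 35 = 46.
Posterior mean = 346/46 = 173/23; prior mean = 6/11 = 6/11. Difference = 173/23 − 6/11 = 1765/253.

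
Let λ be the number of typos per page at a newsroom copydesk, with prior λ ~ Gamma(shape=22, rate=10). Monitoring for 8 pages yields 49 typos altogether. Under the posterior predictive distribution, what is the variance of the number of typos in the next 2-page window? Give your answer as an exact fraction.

710/81

Total count 49 over total exposure 8 pages.
By Gamma–Poisson conjugacy, the posterior is Gamma(α + Σx, β + Σt) = Gamma(22 + 49, 10 + 8) = Gamma(71, 18).
The posterior predictive for a window of length T is Negative Binomial with variance T·α'·(β'+T)/β'² = 2·71·20/324 = 710/81.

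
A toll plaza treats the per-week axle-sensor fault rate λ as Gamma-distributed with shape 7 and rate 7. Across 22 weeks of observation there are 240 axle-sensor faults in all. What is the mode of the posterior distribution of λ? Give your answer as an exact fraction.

Total count 240 over total exposure 22 weeks.
Posterior: α' = 7 + 240 = 247, β' = 7 + 22 = 29.
Posterior mode = (α'−1)/β' = 246/29.

246/29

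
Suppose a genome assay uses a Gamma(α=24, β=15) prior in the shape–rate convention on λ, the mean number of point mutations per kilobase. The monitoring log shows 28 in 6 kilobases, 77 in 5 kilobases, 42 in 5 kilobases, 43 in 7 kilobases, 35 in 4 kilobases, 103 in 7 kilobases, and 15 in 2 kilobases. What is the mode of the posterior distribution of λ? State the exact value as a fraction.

Total count: 28 + 77 + 42 + 43 + 35 + 103 + 15 = 343.
Total exposure: 6 + 5 + 5 + 7 + 4 + 7 + 2 = 36 kilobases.
The Gamma prior is conjugate for the Poisson rate, so λ | data ~ Gamma(24+343, 15+36) = Gamma(367, 51).
Posterior mode = (α'−1)/β' = 366/51 = 122/17.

122/17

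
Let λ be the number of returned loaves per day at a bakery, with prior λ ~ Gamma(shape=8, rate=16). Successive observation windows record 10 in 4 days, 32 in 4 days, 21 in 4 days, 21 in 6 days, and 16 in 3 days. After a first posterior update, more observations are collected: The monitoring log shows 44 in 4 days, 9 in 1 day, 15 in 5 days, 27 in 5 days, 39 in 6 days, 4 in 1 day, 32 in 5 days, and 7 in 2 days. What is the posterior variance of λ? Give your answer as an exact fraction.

95/1452

Total count: 10 + 32 + 21 + 21 + 16 = 100.
Total exposure: 4 + 4 + 4 + 6 + 3 = 21 days.
After the first batch: Gamma(8 + 100, 16 + 21) = Gamma(108, 37).
Total count: 44 + 9 + 15 + 27 + 39 + 4 + 32 + 7 = 177.
Total exposure: 4 + 1 + 5 + 5 + 6 + 1 + 5 + 2 = 29 days.
After the second batch: Gamma(108 + 177, 37 + 29) = Gamma(285, 66).
Posterior variance = α'/β'² = 285/4356 = 95/1452.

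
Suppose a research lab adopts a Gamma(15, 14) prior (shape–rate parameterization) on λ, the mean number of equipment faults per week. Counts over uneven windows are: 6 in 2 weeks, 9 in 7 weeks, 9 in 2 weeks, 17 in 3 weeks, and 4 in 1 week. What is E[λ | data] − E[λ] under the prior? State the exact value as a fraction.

Total count: 6 + 9 + 9 + 17 + 4 = 45.
Total exposure: 2 + 7 + 2 + 3 + 1 = 15 weeks.
By Gamma–Poisson conjugacy, the posterior is Gamma(α + Σx, β + Σt) = Gamma(15 + 45, 14 + 15) = Gamma(60, 29).
Posterior mean = 60/29 = 60/29; prior mean = 15/14 = 15/14. Difference = 60/29 − 15/14 = 405/406.

405/406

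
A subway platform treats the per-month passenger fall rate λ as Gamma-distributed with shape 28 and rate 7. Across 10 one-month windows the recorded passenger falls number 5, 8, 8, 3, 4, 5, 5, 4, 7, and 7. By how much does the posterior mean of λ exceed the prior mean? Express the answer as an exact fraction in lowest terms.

Total count: 5 + 8 + 8 + 3 + 4 + 5 + 5 + 4 + 7 + 7 = 56.
Total exposure: 10 months.
Conjugate update: add total count to the shape and total exposure to the rate, giving Gamma(84, 17).
Posterior mean = 84/17 = 84/17; prior mean = 28/7 = 4. Difference = 84/17 − 4 = 16/17.

16/17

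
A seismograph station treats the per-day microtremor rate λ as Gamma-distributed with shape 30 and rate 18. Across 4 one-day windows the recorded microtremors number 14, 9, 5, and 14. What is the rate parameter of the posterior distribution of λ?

Total count: 14 + 9 + 5 + 14 = 42.
Total exposure: 4 days.
By Gamma–Poisson conjugacy, the posterior is Gamma(α + Σx, β + Σt) = Gamma(30 + 42, 18 + 4) = Gamma(72, 22).

22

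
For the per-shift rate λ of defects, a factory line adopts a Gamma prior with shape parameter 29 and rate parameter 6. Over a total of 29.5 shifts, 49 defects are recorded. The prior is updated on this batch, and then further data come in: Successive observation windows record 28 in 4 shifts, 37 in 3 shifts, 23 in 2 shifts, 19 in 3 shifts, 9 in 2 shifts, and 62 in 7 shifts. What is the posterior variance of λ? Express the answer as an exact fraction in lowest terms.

1024/12769

Total count 49 over total exposure 29.5 shifts.
After the first batch: Gamma(29 + 49, 6 + 29.5) = Gamma(78, 71/2).
Total count: 28 + 37 + 23 + 19 + 9 + 62 = 178.
Total exposure: 4 + 3 + 2 + 3 + 2 + 7 = 21 shifts.
After the second batch: Gamma(78 + 178, 71/2 + 21) = Gamma(256, 113/2).
Posterior variance = α'/β'² = 256/(12769/4) = 1024/12769.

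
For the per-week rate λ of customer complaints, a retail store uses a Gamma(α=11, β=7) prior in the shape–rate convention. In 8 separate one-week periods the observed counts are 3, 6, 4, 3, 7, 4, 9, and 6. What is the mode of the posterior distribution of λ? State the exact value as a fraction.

Total count: 3 + 6 + 4 + 3 + 7 + 4 + 9 + 6 = 42.
Total exposure: 8 weeks.
By Gamma–Poisson conjugacy, the posterior is Gamma(α + Σx, β + Σt) = Gamma(11 + 42, 7 + 8) = Gamma(53, 15).
Posterior mode = (α'−1)/β' = 52/15.

52/15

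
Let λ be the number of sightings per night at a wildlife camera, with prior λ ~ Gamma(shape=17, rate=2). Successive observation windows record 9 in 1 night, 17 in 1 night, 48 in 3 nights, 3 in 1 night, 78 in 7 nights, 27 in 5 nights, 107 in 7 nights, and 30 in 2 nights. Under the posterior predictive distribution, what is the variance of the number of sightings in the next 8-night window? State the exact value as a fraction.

99456/841

Total count: 9 + 17 + 48 + 3 + 78 + 27 + 107 + 30 = 319.
Total exposure: 1 + 1 + 3 + 1 + 7 + 5 + 7 + 2 = 27 nights.
Gamma(α, β) with Poisson data over total exposure Σt gives posterior Gamma(α+Σx, β+Σt) = Gamma(336, 29).
The posterior predictive for a window of length T is Negative Binomial with variance T·α'·(β'+T)/β'² = 8·336·37/841 = 99456/841.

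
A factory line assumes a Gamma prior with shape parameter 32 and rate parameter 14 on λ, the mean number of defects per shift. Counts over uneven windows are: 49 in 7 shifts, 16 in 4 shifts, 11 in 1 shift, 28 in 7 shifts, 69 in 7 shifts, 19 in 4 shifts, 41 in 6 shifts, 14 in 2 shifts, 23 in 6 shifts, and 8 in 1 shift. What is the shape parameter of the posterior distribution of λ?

310

Total count: 49 + 16 + 11 + 28 + 69 + 19 + 41 + 14 + 23 + 8 = 278.
Total exposure: 7 + 4 + 1 + 7 + 7 + 4 + 6 + 2 + 6 + 1 = 45 shifts.
By Gamma–Poisson conjugacy, the posterior is Gamma(α + Σx, β + Σt) = Gamma(32 + 278, 14 + 45) = Gamma(310, 59).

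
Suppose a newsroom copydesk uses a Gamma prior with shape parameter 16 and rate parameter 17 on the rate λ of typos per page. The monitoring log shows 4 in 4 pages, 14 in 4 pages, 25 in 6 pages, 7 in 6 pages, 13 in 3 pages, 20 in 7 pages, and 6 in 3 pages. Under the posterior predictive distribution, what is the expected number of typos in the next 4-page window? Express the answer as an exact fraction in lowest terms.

42/5

Total count: 4 + 14 + 25 + 7 + 13 + 20 + 6 = 89.
Total exposure: 4 + 4 + 6 + 6 + 3 + 7 + 3 = 33 pages.
By Gamma–Poisson conjugacy, the posterior is Gamma(α + Σx, β + Σt) = Gamma(16 + 89, 17 + 33) = Gamma(105, 50).
Predictive mean over a 4-page window = T·E[λ|data] = 4·105/50 = 42/5.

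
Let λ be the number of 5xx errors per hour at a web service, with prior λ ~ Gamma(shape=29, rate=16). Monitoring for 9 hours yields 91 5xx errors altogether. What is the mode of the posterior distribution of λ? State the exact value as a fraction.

Total count 91 over total exposure 9 hours.
By Gamma–Poisson conjugacy, the posterior is Gamma(α + Σx, β + Σt) = Gamma(29 + 91, 16 + 9) = Gamma(120, 25).
Posterior mode = (α'−1)/β' = 119/25.

119/25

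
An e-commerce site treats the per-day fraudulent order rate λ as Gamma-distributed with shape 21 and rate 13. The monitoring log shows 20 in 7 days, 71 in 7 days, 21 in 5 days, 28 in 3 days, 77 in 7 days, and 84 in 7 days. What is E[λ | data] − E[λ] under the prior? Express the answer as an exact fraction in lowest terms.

Total count: 20 + 71 + 21 + 28 + 77 + 84 = 301.
Total exposure: 7 + 7 + 5 + 3 + 7 + 7 = 36 days.
Gamma(α, β) with Poisson data over total exposure Σt gives posterior Gamma(α+Σx, β+Σt) = Gamma(322, 49).
Posterior mean = 322/49 = 46/7; prior mean = 21/13 = 21/13. Difference = 46/7 − 21/13 = 451/91.

451/91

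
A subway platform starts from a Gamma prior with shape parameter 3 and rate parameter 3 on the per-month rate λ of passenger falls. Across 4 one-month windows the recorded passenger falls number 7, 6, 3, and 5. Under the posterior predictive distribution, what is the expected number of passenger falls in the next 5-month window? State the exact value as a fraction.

Total count: 7 + 6 + 3 + 5 = 21.
Total exposure: 4 months.
Posterior: α' = 3 + 21 = 24, β' = 3 + 4 = 7.
Predictive mean over a 5-month window = T·E[λ|data] = 5·24/7 = 120/7.

120/7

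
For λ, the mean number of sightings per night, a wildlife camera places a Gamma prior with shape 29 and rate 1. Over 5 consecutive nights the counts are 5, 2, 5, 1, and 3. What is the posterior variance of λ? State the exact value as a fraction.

Total count: 5 + 2 + 5 + 1 + 3 = 16.
Total exposure: 5 nights.
Posterior: α' = 29 + 16 = 45, β' = 1 + 5 = 6.
Posterior variance = α'/β'² = 45/36 = 5/4.

5/4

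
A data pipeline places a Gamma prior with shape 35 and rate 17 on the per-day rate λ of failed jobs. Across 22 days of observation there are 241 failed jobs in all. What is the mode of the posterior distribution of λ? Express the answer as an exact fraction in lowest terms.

275/39

Total count 241 over total exposure 22 days.
Posterior: α' = 35 + 241 = 276, β' = 17 + 22 = 39.
Posterior mode = (α'−1)/β' = 275/39.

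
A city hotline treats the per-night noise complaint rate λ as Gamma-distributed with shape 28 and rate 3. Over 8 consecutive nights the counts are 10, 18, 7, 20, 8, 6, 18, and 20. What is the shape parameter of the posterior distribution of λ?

135

Total count: 10 + 18 + 7 + 20 + 8 + 6 + 18 + 20 = 107.
Total exposure: 8 nights.
Gamma(α, β) with Poisson data over total exposure Σt gives posterior Gamma(α+Σx, β+Σt) = Gamma(135, 11).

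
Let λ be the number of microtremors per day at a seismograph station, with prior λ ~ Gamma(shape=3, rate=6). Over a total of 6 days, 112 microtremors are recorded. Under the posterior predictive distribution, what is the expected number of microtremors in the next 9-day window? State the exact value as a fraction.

345/4

Total count 112 over total exposure 6 days.
By Gamma–Poisson conjugacy, the posterior is Gamma(α + Σx, β + Σt) = Gamma(3 + 112, 6 + 6) = Gamma(115, 12).
Predictive mean over a 9-day window = T·E[λ|data] = 9·115/12 = 345/4.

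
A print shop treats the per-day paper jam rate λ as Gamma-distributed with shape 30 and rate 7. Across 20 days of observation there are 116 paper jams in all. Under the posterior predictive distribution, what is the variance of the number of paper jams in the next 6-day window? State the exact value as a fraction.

3212/81

Total count 116 over total exposure 20 days.
Posterior: α' = 30 + 116 = 146, β' = 7 + 20 = 27.
The posterior predictive for a window of length T is Negative Binomial with variance T·α'·(β'+T)/β'² = 6·146·33/729 = 3212/81.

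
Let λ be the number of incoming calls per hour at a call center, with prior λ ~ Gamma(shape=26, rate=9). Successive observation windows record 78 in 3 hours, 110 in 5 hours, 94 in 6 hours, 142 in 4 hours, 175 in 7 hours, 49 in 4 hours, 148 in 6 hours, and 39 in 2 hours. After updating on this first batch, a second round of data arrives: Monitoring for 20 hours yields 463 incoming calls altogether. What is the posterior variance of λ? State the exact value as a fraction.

Total count: 78 + 110 + 94 + 142 + 175 + 49 + 148 + 39 = 835.
Total exposure: 3 + 5 + 6 + 4 + 7 + 4 + 6 + 2 = 37 hours.
After the first batch: Gamma(26 + 835, 9 + 37) = Gamma(861, 46).
Total count 463 over total exposure 20 hours.
After the second batch: Gamma(861 + 463, 46 + 20) = Gamma(1324, 66).
Posterior variance = α'/β'² = 1324/4356 = 331/1089.

331/1089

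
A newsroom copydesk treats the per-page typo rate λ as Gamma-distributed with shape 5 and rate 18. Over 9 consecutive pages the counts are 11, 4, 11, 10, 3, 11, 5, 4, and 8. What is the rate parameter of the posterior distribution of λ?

Total count: 11 + 4 + 11 + 10 + 3 + 11 + 5 + 4 + 8 = 67.
Total exposure: 9 pages.
Posterior: α' = 5 + 67 = 72, β' = 18 + 9 = 27.

27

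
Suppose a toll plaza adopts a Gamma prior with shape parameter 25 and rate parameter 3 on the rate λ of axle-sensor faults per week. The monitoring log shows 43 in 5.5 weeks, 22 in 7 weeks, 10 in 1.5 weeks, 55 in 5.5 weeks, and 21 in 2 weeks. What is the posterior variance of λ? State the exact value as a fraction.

704/2401

Total count: 43 + 22 + 10 + 55 + 21 = 151.
Total exposure: 5.5 + 7 + 1.5 + 5.5 + 2 = 21.5 weeks.
By Gamma–Poisson conjugacy, the posterior is Gamma(α + Σx, β + Σt) = Gamma(25 + 151, 3 + 21.5) = Gamma(176, 49/2).
Posterior variance = α'/β'² = 176/(2401/4) = 704/2401.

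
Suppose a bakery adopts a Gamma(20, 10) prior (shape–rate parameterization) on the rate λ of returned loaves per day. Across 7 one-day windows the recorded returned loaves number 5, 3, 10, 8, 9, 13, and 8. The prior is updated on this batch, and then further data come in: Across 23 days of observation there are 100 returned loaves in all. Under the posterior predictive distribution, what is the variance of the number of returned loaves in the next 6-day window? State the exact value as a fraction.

759/25

Total count: 5 + 3 + 10 + 8 + 9 + 13 + 8 = 56.
Total exposure: 7 days.
After the first batch: Gamma(20 + 56, 10 + 7) = Gamma(76, 17).
Total count 100 over total exposure 23 days.
After the second batch: Gamma(76 + 100, 17 + 23) = Gamma(176, 40).
The posterior predictive for a window of length T is Negative Binomial with variance T·α'·(β'+T)/β'² = 6·176·46/1600 = 759/25.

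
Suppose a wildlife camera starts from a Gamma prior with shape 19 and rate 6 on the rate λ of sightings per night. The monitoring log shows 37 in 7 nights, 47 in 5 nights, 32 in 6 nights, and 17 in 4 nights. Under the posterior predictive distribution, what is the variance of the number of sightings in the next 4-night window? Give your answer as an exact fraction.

Total count: 37 + 47 + 32 + 17 = 133.
Total exposure: 7 + 5 + 6 + 4 = 22 nights.
Posterior: α' = 19 + 133 = 152, β' = 6 + 22 = 28.
The posterior predictive for a window of length T is Negative Binomial with variance T·α'·(β'+T)/β'² = 4·152·32/784 = 1216/49.

1216/49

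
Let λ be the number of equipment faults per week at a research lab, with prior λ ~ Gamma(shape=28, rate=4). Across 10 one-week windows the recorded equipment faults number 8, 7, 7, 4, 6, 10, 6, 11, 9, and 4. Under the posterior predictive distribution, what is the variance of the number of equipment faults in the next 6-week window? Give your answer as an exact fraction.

3000/49

Total count: 8 + 7 + 7 + 4 + 6 + 10 + 6 + 11 + 9 + 4 = 72.
Total exposure: 10 weeks.
By Gamma–Poisson conjugacy, the posterior is Gamma(α + Σx, β + Σt) = Gamma(28 + 72, 4 + 10) = Gamma(100, 14).
The posterior predictive for a window of length T is Negative Binomial with variance T·α'·(β'+T)/β'² = 6·100·20/196 = 3000/49.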